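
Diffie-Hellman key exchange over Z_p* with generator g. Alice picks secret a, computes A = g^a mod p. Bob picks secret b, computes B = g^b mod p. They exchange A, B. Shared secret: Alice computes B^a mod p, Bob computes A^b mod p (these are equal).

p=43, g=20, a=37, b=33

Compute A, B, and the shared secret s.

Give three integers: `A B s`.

A = 20^37 mod 43  (bits of 37 = 100101)
  bit 0 = 1: r = r^2 * 20 mod 43 = 1^2 * 20 = 1*20 = 20
  bit 1 = 0: r = r^2 mod 43 = 20^2 = 13
  bit 2 = 0: r = r^2 mod 43 = 13^2 = 40
  bit 3 = 1: r = r^2 * 20 mod 43 = 40^2 * 20 = 9*20 = 8
  bit 4 = 0: r = r^2 mod 43 = 8^2 = 21
  bit 5 = 1: r = r^2 * 20 mod 43 = 21^2 * 20 = 11*20 = 5
  -> A = 5
B = 20^33 mod 43  (bits of 33 = 100001)
  bit 0 = 1: r = r^2 * 20 mod 43 = 1^2 * 20 = 1*20 = 20
  bit 1 = 0: r = r^2 mod 43 = 20^2 = 13
  bit 2 = 0: r = r^2 mod 43 = 13^2 = 40
  bit 3 = 0: r = r^2 mod 43 = 40^2 = 9
  bit 4 = 0: r = r^2 mod 43 = 9^2 = 38
  bit 5 = 1: r = r^2 * 20 mod 43 = 38^2 * 20 = 25*20 = 27
  -> B = 27
s = B^a = 27^37 mod 43  (bits of 37 = 100101)
  bit 0 = 1: r = r^2 * 27 mod 43 = 1^2 * 27 = 1*27 = 27
  bit 1 = 0: r = r^2 mod 43 = 27^2 = 41
  bit 2 = 0: r = r^2 mod 43 = 41^2 = 4
  bit 3 = 1: r = r^2 * 27 mod 43 = 4^2 * 27 = 16*27 = 2
  bit 4 = 0: r = r^2 mod 43 = 2^2 = 4
  bit 5 = 1: r = r^2 * 27 mod 43 = 4^2 * 27 = 16*27 = 2
  -> s = B^a = 2

Answer: 5 27 2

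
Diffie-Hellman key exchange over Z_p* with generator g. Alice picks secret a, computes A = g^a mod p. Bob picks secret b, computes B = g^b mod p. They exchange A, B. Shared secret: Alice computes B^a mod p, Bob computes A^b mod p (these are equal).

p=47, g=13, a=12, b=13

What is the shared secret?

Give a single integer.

A = 13^12 mod 47  (bits of 12 = 1100)
  bit 0 = 1: r = r^2 * 13 mod 47 = 1^2 * 13 = 1*13 = 13
  bit 1 = 1: r = r^2 * 13 mod 47 = 13^2 * 13 = 28*13 = 35
  bit 2 = 0: r = r^2 mod 47 = 35^2 = 3
  bit 3 = 0: r = r^2 mod 47 = 3^2 = 9
  -> A = 9
B = 13^13 mod 47  (bits of 13 = 1101)
  bit 0 = 1: r = r^2 * 13 mod 47 = 1^2 * 13 = 1*13 = 13
  bit 1 = 1: r = r^2 * 13 mod 47 = 13^2 * 13 = 28*13 = 35
  bit 2 = 0: r = r^2 mod 47 = 35^2 = 3
  bit 3 = 1: r = r^2 * 13 mod 47 = 3^2 * 13 = 9*13 = 23
  -> B = 23
s = B^a = 23^12 mod 47  (bits of 12 = 1100)
  bit 0 = 1: r = r^2 * 23 mod 47 = 1^2 * 23 = 1*23 = 23
  bit 1 = 1: r = r^2 * 23 mod 47 = 23^2 * 23 = 12*23 = 41
  bit 2 = 0: r = r^2 mod 47 = 41^2 = 36
  bit 3 = 0: r = r^2 mod 47 = 36^2 = 27
  -> s = B^a = 27

Answer: 27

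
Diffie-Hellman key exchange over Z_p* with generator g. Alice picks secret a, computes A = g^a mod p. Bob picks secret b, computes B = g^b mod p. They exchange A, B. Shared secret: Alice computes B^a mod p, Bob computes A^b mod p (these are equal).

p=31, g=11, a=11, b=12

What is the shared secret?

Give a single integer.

A = 11^11 mod 31  (bits of 11 = 1011)
  bit 0 = 1: r = r^2 * 11 mod 31 = 1^2 * 11 = 1*11 = 11
  bit 1 = 0: r = r^2 mod 31 = 11^2 = 28
  bit 2 = 1: r = r^2 * 11 mod 31 = 28^2 * 11 = 9*11 = 6
  bit 3 = 1: r = r^2 * 11 mod 31 = 6^2 * 11 = 5*11 = 24
  -> A = 24
B = 11^12 mod 31  (bits of 12 = 1100)
  bit 0 = 1: r = r^2 * 11 mod 31 = 1^2 * 11 = 1*11 = 11
  bit 1 = 1: r = r^2 * 11 mod 31 = 11^2 * 11 = 28*11 = 29
  bit 2 = 0: r = r^2 mod 31 = 29^2 = 4
  bit 3 = 0: r = r^2 mod 31 = 4^2 = 16
  -> B = 16
s = B^a = 16^11 mod 31  (bits of 11 = 1011)
  bit 0 = 1: r = r^2 * 16 mod 31 = 1^2 * 16 = 1*16 = 16
  bit 1 = 0: r = r^2 mod 31 = 16^2 = 8
  bit 2 = 1: r = r^2 * 16 mod 31 = 8^2 * 16 = 2*16 = 1
  bit 3 = 1: r = r^2 * 16 mod 31 = 1^2 * 16 = 1*16 = 16
  -> s = B^a = 16

Answer: 16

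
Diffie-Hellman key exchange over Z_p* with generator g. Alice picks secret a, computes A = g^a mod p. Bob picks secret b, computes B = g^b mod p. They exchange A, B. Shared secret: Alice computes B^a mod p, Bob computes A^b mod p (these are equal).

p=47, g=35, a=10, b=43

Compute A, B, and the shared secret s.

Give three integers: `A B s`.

Answer: 8 30 28

Derivation:
A = 35^10 mod 47  (bits of 10 = 1010)
  bit 0 = 1: r = r^2 * 35 mod 47 = 1^2 * 35 = 1*35 = 35
  bit 1 = 0: r = r^2 mod 47 = 35^2 = 3
  bit 2 = 1: r = r^2 * 35 mod 47 = 3^2 * 35 = 9*35 = 33
  bit 3 = 0: r = r^2 mod 47 = 33^2 = 8
  -> A = 8
B = 35^43 mod 47  (bits of 43 = 101011)
  bit 0 = 1: r = r^2 * 35 mod 47 = 1^2 * 35 = 1*35 = 35
  bit 1 = 0: r = r^2 mod 47 = 35^2 = 3
  bit 2 = 1: r = r^2 * 35 mod 47 = 3^2 * 35 = 9*35 = 33
  bit 3 = 0: r = r^2 mod 47 = 33^2 = 8
  bit 4 = 1: r = r^2 * 35 mod 47 = 8^2 * 35 = 17*35 = 31
  bit 5 = 1: r = r^2 * 35 mod 47 = 31^2 * 35 = 21*35 = 30
  -> B = 30
s = B^a = 30^10 mod 47  (bits of 10 = 1010)
  bit 0 = 1: r = r^2 * 30 mod 47 = 1^2 * 30 = 1*30 = 30
  bit 1 = 0: r = r^2 mod 47 = 30^2 = 7
  bit 2 = 1: r = r^2 * 30 mod 47 = 7^2 * 30 = 2*30 = 13
  bit 3 = 0: r = r^2 mod 47 = 13^2 = 28
  -> s = B^a = 28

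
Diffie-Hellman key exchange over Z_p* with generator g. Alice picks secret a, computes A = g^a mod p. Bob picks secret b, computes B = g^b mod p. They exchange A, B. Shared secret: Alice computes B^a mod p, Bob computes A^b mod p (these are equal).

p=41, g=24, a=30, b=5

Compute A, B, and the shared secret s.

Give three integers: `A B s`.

A = 24^30 mod 41  (bits of 30 = 11110)
  bit 0 = 1: r = r^2 * 24 mod 41 = 1^2 * 24 = 1*24 = 24
  bit 1 = 1: r = r^2 * 24 mod 41 = 24^2 * 24 = 2*24 = 7
  bit 2 = 1: r = r^2 * 24 mod 41 = 7^2 * 24 = 8*24 = 28
  bit 3 = 1: r = r^2 * 24 mod 41 = 28^2 * 24 = 5*24 = 38
  bit 4 = 0: r = r^2 mod 41 = 38^2 = 9
  -> A = 9
B = 24^5 mod 41  (bits of 5 = 101)
  bit 0 = 1: r = r^2 * 24 mod 41 = 1^2 * 24 = 1*24 = 24
  bit 1 = 0: r = r^2 mod 41 = 24^2 = 2
  bit 2 = 1: r = r^2 * 24 mod 41 = 2^2 * 24 = 4*24 = 14
  -> B = 14
s = B^a = 14^30 mod 41  (bits of 30 = 11110)
  bit 0 = 1: r = r^2 * 14 mod 41 = 1^2 * 14 = 1*14 = 14
  bit 1 = 1: r = r^2 * 14 mod 41 = 14^2 * 14 = 32*14 = 38
  bit 2 = 1: r = r^2 * 14 mod 41 = 38^2 * 14 = 9*14 = 3
  bit 3 = 1: r = r^2 * 14 mod 41 = 3^2 * 14 = 9*14 = 3
  bit 4 = 0: r = r^2 mod 41 = 3^2 = 9
  -> s = B^a = 9

Answer: 9 14 9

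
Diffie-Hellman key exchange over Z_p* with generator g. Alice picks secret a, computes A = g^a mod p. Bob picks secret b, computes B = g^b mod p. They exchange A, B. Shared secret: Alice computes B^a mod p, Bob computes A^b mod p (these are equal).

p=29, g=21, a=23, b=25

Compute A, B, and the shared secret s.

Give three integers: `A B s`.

Answer: 15 3 8

Derivation:
A = 21^23 mod 29  (bits of 23 = 10111)
  bit 0 = 1: r = r^2 * 21 mod 29 = 1^2 * 21 = 1*21 = 21
  bit 1 = 0: r = r^2 mod 29 = 21^2 = 6
  bit 2 = 1: r = r^2 * 21 mod 29 = 6^2 * 21 = 7*21 = 2
  bit 3 = 1: r = r^2 * 21 mod 29 = 2^2 * 21 = 4*21 = 26
  bit 4 = 1: r = r^2 * 21 mod 29 = 26^2 * 21 = 9*21 = 15
  -> A = 15
B = 21^25 mod 29  (bits of 25 = 11001)
  bit 0 = 1: r = r^2 * 21 mod 29 = 1^2 * 21 = 1*21 = 21
  bit 1 = 1: r = r^2 * 21 mod 29 = 21^2 * 21 = 6*21 = 10
  bit 2 = 0: r = r^2 mod 29 = 10^2 = 13
  bit 3 = 0: r = r^2 mod 29 = 13^2 = 24
  bit 4 = 1: r = r^2 * 21 mod 29 = 24^2 * 21 = 25*21 = 3
  -> B = 3
s = B^a = 3^23 mod 29  (bits of 23 = 10111)
  bit 0 = 1: r = r^2 * 3 mod 29 = 1^2 * 3 = 1*3 = 3
  bit 1 = 0: r = r^2 mod 29 = 3^2 = 9
  bit 2 = 1: r = r^2 * 3 mod 29 = 9^2 * 3 = 23*3 = 11
  bit 3 = 1: r = r^2 * 3 mod 29 = 11^2 * 3 = 5*3 = 15
  bit 4 = 1: r = r^2 * 3 mod 29 = 15^2 * 3 = 22*3 = 8
  -> s = B^a = 8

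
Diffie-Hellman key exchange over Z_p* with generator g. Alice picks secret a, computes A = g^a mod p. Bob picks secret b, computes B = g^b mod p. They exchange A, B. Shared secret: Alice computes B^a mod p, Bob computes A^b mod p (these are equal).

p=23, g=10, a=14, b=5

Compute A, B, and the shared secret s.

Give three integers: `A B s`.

Answer: 12 19 18

Derivation:
A = 10^14 mod 23  (bits of 14 = 1110)
  bit 0 = 1: r = r^2 * 10 mod 23 = 1^2 * 10 = 1*10 = 10
  bit 1 = 1: r = r^2 * 10 mod 23 = 10^2 * 10 = 8*10 = 11
  bit 2 = 1: r = r^2 * 10 mod 23 = 11^2 * 10 = 6*10 = 14
  bit 3 = 0: r = r^2 mod 23 = 14^2 = 12
  -> A = 12
B = 10^5 mod 23  (bits of 5 = 101)
  bit 0 = 1: r = r^2 * 10 mod 23 = 1^2 * 10 = 1*10 = 10
  bit 1 = 0: r = r^2 mod 23 = 10^2 = 8
  bit 2 = 1: r = r^2 * 10 mod 23 = 8^2 * 10 = 18*10 = 19
  -> B = 19
s = B^a = 19^14 mod 23  (bits of 14 = 1110)
  bit 0 = 1: r = r^2 * 19 mod 23 = 1^2 * 19 = 1*19 = 19
  bit 1 = 1: r = r^2 * 19 mod 23 = 19^2 * 19 = 16*19 = 5
  bit 2 = 1: r = r^2 * 19 mod 23 = 5^2 * 19 = 2*19 = 15
  bit 3 = 0: r = r^2 mod 23 = 15^2 = 18
  -> s = B^a = 18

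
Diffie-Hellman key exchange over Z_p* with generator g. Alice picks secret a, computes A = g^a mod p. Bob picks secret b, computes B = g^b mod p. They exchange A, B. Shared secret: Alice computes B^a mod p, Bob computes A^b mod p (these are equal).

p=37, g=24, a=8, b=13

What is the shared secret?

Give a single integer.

Answer: 12

Derivation:
A = 24^8 mod 37  (bits of 8 = 1000)
  bit 0 = 1: r = r^2 * 24 mod 37 = 1^2 * 24 = 1*24 = 24
  bit 1 = 0: r = r^2 mod 37 = 24^2 = 21
  bit 2 = 0: r = r^2 mod 37 = 21^2 = 34
  bit 3 = 0: r = r^2 mod 37 = 34^2 = 9
  -> A = 9
B = 24^13 mod 37  (bits of 13 = 1101)
  bit 0 = 1: r = r^2 * 24 mod 37 = 1^2 * 24 = 1*24 = 24
  bit 1 = 1: r = r^2 * 24 mod 37 = 24^2 * 24 = 21*24 = 23
  bit 2 = 0: r = r^2 mod 37 = 23^2 = 11
  bit 3 = 1: r = r^2 * 24 mod 37 = 11^2 * 24 = 10*24 = 18
  -> B = 18
s = B^a = 18^8 mod 37  (bits of 8 = 1000)
  bit 0 = 1: r = r^2 * 18 mod 37 = 1^2 * 18 = 1*18 = 18
  bit 1 = 0: r = r^2 mod 37 = 18^2 = 28
  bit 2 = 0: r = r^2 mod 37 = 28^2 = 7
  bit 3 = 0: r = r^2 mod 37 = 7^2 = 12
  -> s = B^a = 12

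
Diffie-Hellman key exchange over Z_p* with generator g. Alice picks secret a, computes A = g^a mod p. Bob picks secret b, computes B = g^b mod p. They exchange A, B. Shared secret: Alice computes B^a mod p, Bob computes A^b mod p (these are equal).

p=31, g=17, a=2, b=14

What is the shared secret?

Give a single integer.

Answer: 28

Derivation:
A = 17^2 mod 31  (bits of 2 = 10)
  bit 0 = 1: r = r^2 * 17 mod 31 = 1^2 * 17 = 1*17 = 17
  bit 1 = 0: r = r^2 mod 31 = 17^2 = 10
  -> A = 10
B = 17^14 mod 31  (bits of 14 = 1110)
  bit 0 = 1: r = r^2 * 17 mod 31 = 1^2 * 17 = 1*17 = 17
  bit 1 = 1: r = r^2 * 17 mod 31 = 17^2 * 17 = 10*17 = 15
  bit 2 = 1: r = r^2 * 17 mod 31 = 15^2 * 17 = 8*17 = 12
  bit 3 = 0: r = r^2 mod 31 = 12^2 = 20
  -> B = 20
s = B^a = 20^2 mod 31  (bits of 2 = 10)
  bit 0 = 1: r = r^2 * 20 mod 31 = 1^2 * 20 = 1*20 = 20
  bit 1 = 0: r = r^2 mod 31 = 20^2 = 28
  -> s = B^a = 28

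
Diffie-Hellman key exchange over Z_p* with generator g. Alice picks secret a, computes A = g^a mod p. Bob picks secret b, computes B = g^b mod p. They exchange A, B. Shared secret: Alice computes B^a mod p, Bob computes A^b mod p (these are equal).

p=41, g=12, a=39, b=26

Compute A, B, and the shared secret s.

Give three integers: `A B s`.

Answer: 24 5 33

Derivation:
A = 12^39 mod 41  (bits of 39 = 100111)
  bit 0 = 1: r = r^2 * 12 mod 41 = 1^2 * 12 = 1*12 = 12
  bit 1 = 0: r = r^2 mod 41 = 12^2 = 21
  bit 2 = 0: r = r^2 mod 41 = 21^2 = 31
  bit 3 = 1: r = r^2 * 12 mod 41 = 31^2 * 12 = 18*12 = 11
  bit 4 = 1: r = r^2 * 12 mod 41 = 11^2 * 12 = 39*12 = 17
  bit 5 = 1: r = r^2 * 12 mod 41 = 17^2 * 12 = 2*12 = 24
  -> A = 24
B = 12^26 mod 41  (bits of 26 = 11010)
  bit 0 = 1: r = r^2 * 12 mod 41 = 1^2 * 12 = 1*12 = 12
  bit 1 = 1: r = r^2 * 12 mod 41 = 12^2 * 12 = 21*12 = 6
  bit 2 = 0: r = r^2 mod 41 = 6^2 = 36
  bit 3 = 1: r = r^2 * 12 mod 41 = 36^2 * 12 = 25*12 = 13
  bit 4 = 0: r = r^2 mod 41 = 13^2 = 5
  -> B = 5
s = B^a = 5^39 mod 41  (bits of 39 = 100111)
  bit 0 = 1: r = r^2 * 5 mod 41 = 1^2 * 5 = 1*5 = 5
  bit 1 = 0: r = r^2 mod 41 = 5^2 = 25
  bit 2 = 0: r = r^2 mod 41 = 25^2 = 10
  bit 3 = 1: r = r^2 * 5 mod 41 = 10^2 * 5 = 18*5 = 8
  bit 4 = 1: r = r^2 * 5 mod 41 = 8^2 * 5 = 23*5 = 33
  bit 5 = 1: r = r^2 * 5 mod 41 = 33^2 * 5 = 23*5 = 33
  -> s = B^a = 33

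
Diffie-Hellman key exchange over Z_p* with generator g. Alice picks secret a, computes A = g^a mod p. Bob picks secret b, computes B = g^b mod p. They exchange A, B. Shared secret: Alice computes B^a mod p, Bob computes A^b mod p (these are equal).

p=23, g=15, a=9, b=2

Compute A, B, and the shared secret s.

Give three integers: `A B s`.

A = 15^9 mod 23  (bits of 9 = 1001)
  bit 0 = 1: r = r^2 * 15 mod 23 = 1^2 * 15 = 1*15 = 15
  bit 1 = 0: r = r^2 mod 23 = 15^2 = 18
  bit 2 = 0: r = r^2 mod 23 = 18^2 = 2
  bit 3 = 1: r = r^2 * 15 mod 23 = 2^2 * 15 = 4*15 = 14
  -> A = 14
B = 15^2 mod 23  (bits of 2 = 10)
  bit 0 = 1: r = r^2 * 15 mod 23 = 1^2 * 15 = 1*15 = 15
  bit 1 = 0: r = r^2 mod 23 = 15^2 = 18
  -> B = 18
s = B^a = 18^9 mod 23  (bits of 9 = 1001)
  bit 0 = 1: r = r^2 * 18 mod 23 = 1^2 * 18 = 1*18 = 18
  bit 1 = 0: r = r^2 mod 23 = 18^2 = 2
  bit 2 = 0: r = r^2 mod 23 = 2^2 = 4
  bit 3 = 1: r = r^2 * 18 mod 23 = 4^2 * 18 = 16*18 = 12
  -> s = B^a = 12

Answer: 14 18 12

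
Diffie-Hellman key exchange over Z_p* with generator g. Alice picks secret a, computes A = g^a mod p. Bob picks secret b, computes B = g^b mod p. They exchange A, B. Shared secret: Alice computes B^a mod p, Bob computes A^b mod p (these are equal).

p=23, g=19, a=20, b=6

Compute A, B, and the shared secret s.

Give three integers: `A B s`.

Answer: 13 2 6

Derivation:
A = 19^20 mod 23  (bits of 20 = 10100)
  bit 0 = 1: r = r^2 * 19 mod 23 = 1^2 * 19 = 1*19 = 19
  bit 1 = 0: r = r^2 mod 23 = 19^2 = 16
  bit 2 = 1: r = r^2 * 19 mod 23 = 16^2 * 19 = 3*19 = 11
  bit 3 = 0: r = r^2 mod 23 = 11^2 = 6
  bit 4 = 0: r = r^2 mod 23 = 6^2 = 13
  -> A = 13
B = 19^6 mod 23  (bits of 6 = 110)
  bit 0 = 1: r = r^2 * 19 mod 23 = 1^2 * 19 = 1*19 = 19
  bit 1 = 1: r = r^2 * 19 mod 23 = 19^2 * 19 = 16*19 = 5
  bit 2 = 0: r = r^2 mod 23 = 5^2 = 2
  -> B = 2
s = B^a = 2^20 mod 23  (bits of 20 = 10100)
  bit 0 = 1: r = r^2 * 2 mod 23 = 1^2 * 2 = 1*2 = 2
  bit 1 = 0: r = r^2 mod 23 = 2^2 = 4
  bit 2 = 1: r = r^2 * 2 mod 23 = 4^2 * 2 = 16*2 = 9
  bit 3 = 0: r = r^2 mod 23 = 9^2 = 12
  bit 4 = 0: r = r^2 mod 23 = 12^2 = 6
  -> s = B^a = 6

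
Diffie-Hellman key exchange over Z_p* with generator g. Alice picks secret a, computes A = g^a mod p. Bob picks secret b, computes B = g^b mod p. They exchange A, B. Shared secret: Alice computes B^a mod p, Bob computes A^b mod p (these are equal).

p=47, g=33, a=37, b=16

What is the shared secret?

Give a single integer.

Answer: 28

Derivation:
A = 33^37 mod 47  (bits of 37 = 100101)
  bit 0 = 1: r = r^2 * 33 mod 47 = 1^2 * 33 = 1*33 = 33
  bit 1 = 0: r = r^2 mod 47 = 33^2 = 8
  bit 2 = 0: r = r^2 mod 47 = 8^2 = 17
  bit 3 = 1: r = r^2 * 33 mod 47 = 17^2 * 33 = 7*33 = 43
  bit 4 = 0: r = r^2 mod 47 = 43^2 = 16
  bit 5 = 1: r = r^2 * 33 mod 47 = 16^2 * 33 = 21*33 = 35
  -> A = 35
B = 33^16 mod 47  (bits of 16 = 10000)
  bit 0 = 1: r = r^2 * 33 mod 47 = 1^2 * 33 = 1*33 = 33
  bit 1 = 0: r = r^2 mod 47 = 33^2 = 8
  bit 2 = 0: r = r^2 mod 47 = 8^2 = 17
  bit 3 = 0: r = r^2 mod 47 = 17^2 = 7
  bit 4 = 0: r = r^2 mod 47 = 7^2 = 2
  -> B = 2
s = B^a = 2^37 mod 47  (bits of 37 = 100101)
  bit 0 = 1: r = r^2 * 2 mod 47 = 1^2 * 2 = 1*2 = 2
  bit 1 = 0: r = r^2 mod 47 = 2^2 = 4
  bit 2 = 0: r = r^2 mod 47 = 4^2 = 16
  bit 3 = 1: r = r^2 * 2 mod 47 = 16^2 * 2 = 21*2 = 42
  bit 4 = 0: r = r^2 mod 47 = 42^2 = 25
  bit 5 = 1: r = r^2 * 2 mod 47 = 25^2 * 2 = 14*2 = 28
  -> s = B^a = 28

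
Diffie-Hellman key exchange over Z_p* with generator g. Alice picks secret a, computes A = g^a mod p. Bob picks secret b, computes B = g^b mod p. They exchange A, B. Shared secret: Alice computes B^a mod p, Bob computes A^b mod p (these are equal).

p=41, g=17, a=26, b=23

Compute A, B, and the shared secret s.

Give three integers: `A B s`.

Answer: 33 7 21

Derivation:
A = 17^26 mod 41  (bits of 26 = 11010)
  bit 0 = 1: r = r^2 * 17 mod 41 = 1^2 * 17 = 1*17 = 17
  bit 1 = 1: r = r^2 * 17 mod 41 = 17^2 * 17 = 2*17 = 34
  bit 2 = 0: r = r^2 mod 41 = 34^2 = 8
  bit 3 = 1: r = r^2 * 17 mod 41 = 8^2 * 17 = 23*17 = 22
  bit 4 = 0: r = r^2 mod 41 = 22^2 = 33
  -> A = 33
B = 17^23 mod 41  (bits of 23 = 10111)
  bit 0 = 1: r = r^2 * 17 mod 41 = 1^2 * 17 = 1*17 = 17
  bit 1 = 0: r = r^2 mod 41 = 17^2 = 2
  bit 2 = 1: r = r^2 * 17 mod 41 = 2^2 * 17 = 4*17 = 27
  bit 3 = 1: r = r^2 * 17 mod 41 = 27^2 * 17 = 32*17 = 11
  bit 4 = 1: r = r^2 * 17 mod 41 = 11^2 * 17 = 39*17 = 7
  -> B = 7
s = B^a = 7^26 mod 41  (bits of 26 = 11010)
  bit 0 = 1: r = r^2 * 7 mod 41 = 1^2 * 7 = 1*7 = 7
  bit 1 = 1: r = r^2 * 7 mod 41 = 7^2 * 7 = 8*7 = 15
  bit 2 = 0: r = r^2 mod 41 = 15^2 = 20
  bit 3 = 1: r = r^2 * 7 mod 41 = 20^2 * 7 = 31*7 = 12
  bit 4 = 0: r = r^2 mod 41 = 12^2 = 21
  -> s = B^a = 21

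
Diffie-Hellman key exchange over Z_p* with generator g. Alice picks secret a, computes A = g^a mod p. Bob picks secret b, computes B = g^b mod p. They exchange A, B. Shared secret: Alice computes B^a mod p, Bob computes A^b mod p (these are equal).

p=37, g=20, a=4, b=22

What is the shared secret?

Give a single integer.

Answer: 16

Derivation:
A = 20^4 mod 37  (bits of 4 = 100)
  bit 0 = 1: r = r^2 * 20 mod 37 = 1^2 * 20 = 1*20 = 20
  bit 1 = 0: r = r^2 mod 37 = 20^2 = 30
  bit 2 = 0: r = r^2 mod 37 = 30^2 = 12
  -> A = 12
B = 20^22 mod 37  (bits of 22 = 10110)
  bit 0 = 1: r = r^2 * 20 mod 37 = 1^2 * 20 = 1*20 = 20
  bit 1 = 0: r = r^2 mod 37 = 20^2 = 30
  bit 2 = 1: r = r^2 * 20 mod 37 = 30^2 * 20 = 12*20 = 18
  bit 3 = 1: r = r^2 * 20 mod 37 = 18^2 * 20 = 28*20 = 5
  bit 4 = 0: r = r^2 mod 37 = 5^2 = 25
  -> B = 25
s = B^a = 25^4 mod 37  (bits of 4 = 100)
  bit 0 = 1: r = r^2 * 25 mod 37 = 1^2 * 25 = 1*25 = 25
  bit 1 = 0: r = r^2 mod 37 = 25^2 = 33
  bit 2 = 0: r = r^2 mod 37 = 33^2 = 16
  -> s = B^a = 16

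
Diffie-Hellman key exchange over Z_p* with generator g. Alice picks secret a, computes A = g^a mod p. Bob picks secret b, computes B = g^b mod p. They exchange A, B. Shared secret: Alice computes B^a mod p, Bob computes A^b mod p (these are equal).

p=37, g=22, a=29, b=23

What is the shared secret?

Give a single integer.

A = 22^29 mod 37  (bits of 29 = 11101)
  bit 0 = 1: r = r^2 * 22 mod 37 = 1^2 * 22 = 1*22 = 22
  bit 1 = 1: r = r^2 * 22 mod 37 = 22^2 * 22 = 3*22 = 29
  bit 2 = 1: r = r^2 * 22 mod 37 = 29^2 * 22 = 27*22 = 2
  bit 3 = 0: r = r^2 mod 37 = 2^2 = 4
  bit 4 = 1: r = r^2 * 22 mod 37 = 4^2 * 22 = 16*22 = 19
  -> A = 19
B = 22^23 mod 37  (bits of 23 = 10111)
  bit 0 = 1: r = r^2 * 22 mod 37 = 1^2 * 22 = 1*22 = 22
  bit 1 = 0: r = r^2 mod 37 = 22^2 = 3
  bit 2 = 1: r = r^2 * 22 mod 37 = 3^2 * 22 = 9*22 = 13
  bit 3 = 1: r = r^2 * 22 mod 37 = 13^2 * 22 = 21*22 = 18
  bit 4 = 1: r = r^2 * 22 mod 37 = 18^2 * 22 = 28*22 = 24
  -> B = 24
s = B^a = 24^29 mod 37  (bits of 29 = 11101)
  bit 0 = 1: r = r^2 * 24 mod 37 = 1^2 * 24 = 1*24 = 24
  bit 1 = 1: r = r^2 * 24 mod 37 = 24^2 * 24 = 21*24 = 23
  bit 2 = 1: r = r^2 * 24 mod 37 = 23^2 * 24 = 11*24 = 5
  bit 3 = 0: r = r^2 mod 37 = 5^2 = 25
  bit 4 = 1: r = r^2 * 24 mod 37 = 25^2 * 24 = 33*24 = 15
  -> s = B^a = 15

Answer: 15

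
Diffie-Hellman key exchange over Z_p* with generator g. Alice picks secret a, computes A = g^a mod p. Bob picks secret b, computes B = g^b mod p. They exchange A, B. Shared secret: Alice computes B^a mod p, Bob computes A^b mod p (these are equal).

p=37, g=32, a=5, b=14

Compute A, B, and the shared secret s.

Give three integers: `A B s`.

Answer: 20 28 3

Derivation:
A = 32^5 mod 37  (bits of 5 = 101)
  bit 0 = 1: r = r^2 * 32 mod 37 = 1^2 * 32 = 1*32 = 32
  bit 1 = 0: r = r^2 mod 37 = 32^2 = 25
  bit 2 = 1: r = r^2 * 32 mod 37 = 25^2 * 32 = 33*32 = 20
  -> A = 20
B = 32^14 mod 37  (bits of 14 = 1110)
  bit 0 = 1: r = r^2 * 32 mod 37 = 1^2 * 32 = 1*32 = 32
  bit 1 = 1: r = r^2 * 32 mod 37 = 32^2 * 32 = 25*32 = 23
  bit 2 = 1: r = r^2 * 32 mod 37 = 23^2 * 32 = 11*32 = 19
  bit 3 = 0: r = r^2 mod 37 = 19^2 = 28
  -> B = 28
s = B^a = 28^5 mod 37  (bits of 5 = 101)
  bit 0 = 1: r = r^2 * 28 mod 37 = 1^2 * 28 = 1*28 = 28
  bit 1 = 0: r = r^2 mod 37 = 28^2 = 7
  bit 2 = 1: r = r^2 * 28 mod 37 = 7^2 * 28 = 12*28 = 3
  -> s = B^a = 3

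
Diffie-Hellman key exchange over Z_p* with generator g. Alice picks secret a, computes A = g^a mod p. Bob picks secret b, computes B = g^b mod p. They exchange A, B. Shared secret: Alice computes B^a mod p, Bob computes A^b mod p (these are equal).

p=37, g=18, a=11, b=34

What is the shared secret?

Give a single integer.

A = 18^11 mod 37  (bits of 11 = 1011)
  bit 0 = 1: r = r^2 * 18 mod 37 = 1^2 * 18 = 1*18 = 18
  bit 1 = 0: r = r^2 mod 37 = 18^2 = 28
  bit 2 = 1: r = r^2 * 18 mod 37 = 28^2 * 18 = 7*18 = 15
  bit 3 = 1: r = r^2 * 18 mod 37 = 15^2 * 18 = 3*18 = 17
  -> A = 17
B = 18^34 mod 37  (bits of 34 = 100010)
  bit 0 = 1: r = r^2 * 18 mod 37 = 1^2 * 18 = 1*18 = 18
  bit 1 = 0: r = r^2 mod 37 = 18^2 = 28
  bit 2 = 0: r = r^2 mod 37 = 28^2 = 7
  bit 3 = 0: r = r^2 mod 37 = 7^2 = 12
  bit 4 = 1: r = r^2 * 18 mod 37 = 12^2 * 18 = 33*18 = 2
  bit 5 = 0: r = r^2 mod 37 = 2^2 = 4
  -> B = 4
s = B^a = 4^11 mod 37  (bits of 11 = 1011)
  bit 0 = 1: r = r^2 * 4 mod 37 = 1^2 * 4 = 1*4 = 4
  bit 1 = 0: r = r^2 mod 37 = 4^2 = 16
  bit 2 = 1: r = r^2 * 4 mod 37 = 16^2 * 4 = 34*4 = 25
  bit 3 = 1: r = r^2 * 4 mod 37 = 25^2 * 4 = 33*4 = 21
  -> s = B^a = 21

Answer: 21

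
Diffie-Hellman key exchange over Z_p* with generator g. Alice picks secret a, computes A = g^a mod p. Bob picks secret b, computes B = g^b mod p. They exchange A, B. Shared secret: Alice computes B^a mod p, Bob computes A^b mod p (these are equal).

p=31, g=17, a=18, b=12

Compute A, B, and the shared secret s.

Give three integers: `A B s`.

Answer: 16 2 8

Derivation:
A = 17^18 mod 31  (bits of 18 = 10010)
  bit 0 = 1: r = r^2 * 17 mod 31 = 1^2 * 17 = 1*17 = 17
  bit 1 = 0: r = r^2 mod 31 = 17^2 = 10
  bit 2 = 0: r = r^2 mod 31 = 10^2 = 7
  bit 3 = 1: r = r^2 * 17 mod 31 = 7^2 * 17 = 18*17 = 27
  bit 4 = 0: r = r^2 mod 31 = 27^2 = 16
  -> A = 16
B = 17^12 mod 31  (bits of 12 = 1100)
  bit 0 = 1: r = r^2 * 17 mod 31 = 1^2 * 17 = 1*17 = 17
  bit 1 = 1: r = r^2 * 17 mod 31 = 17^2 * 17 = 10*17 = 15
  bit 2 = 0: r = r^2 mod 31 = 15^2 = 8
  bit 3 = 0: r = r^2 mod 31 = 8^2 = 2
  -> B = 2
s = B^a = 2^18 mod 31  (bits of 18 = 10010)
  bit 0 = 1: r = r^2 * 2 mod 31 = 1^2 * 2 = 1*2 = 2
  bit 1 = 0: r = r^2 mod 31 = 2^2 = 4
  bit 2 = 0: r = r^2 mod 31 = 4^2 = 16
  bit 3 = 1: r = r^2 * 2 mod 31 = 16^2 * 2 = 8*2 = 16
  bit 4 = 0: r = r^2 mod 31 = 16^2 = 8
  -> s = B^a = 8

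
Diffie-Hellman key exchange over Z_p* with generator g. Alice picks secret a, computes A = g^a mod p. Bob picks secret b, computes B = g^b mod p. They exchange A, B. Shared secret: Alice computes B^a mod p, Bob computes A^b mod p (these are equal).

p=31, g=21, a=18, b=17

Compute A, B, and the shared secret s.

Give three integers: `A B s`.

Answer: 8 24 2

Derivation:
A = 21^18 mod 31  (bits of 18 = 10010)
  bit 0 = 1: r = r^2 * 21 mod 31 = 1^2 * 21 = 1*21 = 21
  bit 1 = 0: r = r^2 mod 31 = 21^2 = 7
  bit 2 = 0: r = r^2 mod 31 = 7^2 = 18
  bit 3 = 1: r = r^2 * 21 mod 31 = 18^2 * 21 = 14*21 = 15
  bit 4 = 0: r = r^2 mod 31 = 15^2 = 8
  -> A = 8
B = 21^17 mod 31  (bits of 17 = 10001)
  bit 0 = 1: r = r^2 * 21 mod 31 = 1^2 * 21 = 1*21 = 21
  bit 1 = 0: r = r^2 mod 31 = 21^2 = 7
  bit 2 = 0: r = r^2 mod 31 = 7^2 = 18
  bit 3 = 0: r = r^2 mod 31 = 18^2 = 14
  bit 4 = 1: r = r^2 * 21 mod 31 = 14^2 * 21 = 10*21 = 24
  -> B = 24
s = B^a = 24^18 mod 31  (bits of 18 = 10010)
  bit 0 = 1: r = r^2 * 24 mod 31 = 1^2 * 24 = 1*24 = 24
  bit 1 = 0: r = r^2 mod 31 = 24^2 = 18
  bit 2 = 0: r = r^2 mod 31 = 18^2 = 14
  bit 3 = 1: r = r^2 * 24 mod 31 = 14^2 * 24 = 10*24 = 23
  bit 4 = 0: r = r^2 mod 31 = 23^2 = 2
  -> s = B^a = 2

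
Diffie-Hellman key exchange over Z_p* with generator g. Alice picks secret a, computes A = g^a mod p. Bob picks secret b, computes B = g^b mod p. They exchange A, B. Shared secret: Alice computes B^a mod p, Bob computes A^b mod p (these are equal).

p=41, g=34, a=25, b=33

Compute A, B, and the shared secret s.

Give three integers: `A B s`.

A = 34^25 mod 41  (bits of 25 = 11001)
  bit 0 = 1: r = r^2 * 34 mod 41 = 1^2 * 34 = 1*34 = 34
  bit 1 = 1: r = r^2 * 34 mod 41 = 34^2 * 34 = 8*34 = 26
  bit 2 = 0: r = r^2 mod 41 = 26^2 = 20
  bit 3 = 0: r = r^2 mod 41 = 20^2 = 31
  bit 4 = 1: r = r^2 * 34 mod 41 = 31^2 * 34 = 18*34 = 38
  -> A = 38
B = 34^33 mod 41  (bits of 33 = 100001)
  bit 0 = 1: r = r^2 * 34 mod 41 = 1^2 * 34 = 1*34 = 34
  bit 1 = 0: r = r^2 mod 41 = 34^2 = 8
  bit 2 = 0: r = r^2 mod 41 = 8^2 = 23
  bit 3 = 0: r = r^2 mod 41 = 23^2 = 37
  bit 4 = 0: r = r^2 mod 41 = 37^2 = 16
  bit 5 = 1: r = r^2 * 34 mod 41 = 16^2 * 34 = 10*34 = 12
  -> B = 12
s = B^a = 12^25 mod 41  (bits of 25 = 11001)
  bit 0 = 1: r = r^2 * 12 mod 41 = 1^2 * 12 = 1*12 = 12
  bit 1 = 1: r = r^2 * 12 mod 41 = 12^2 * 12 = 21*12 = 6
  bit 2 = 0: r = r^2 mod 41 = 6^2 = 36
  bit 3 = 0: r = r^2 mod 41 = 36^2 = 25
  bit 4 = 1: r = r^2 * 12 mod 41 = 25^2 * 12 = 10*12 = 38
  -> s = B^a = 38

Answer: 38 12 38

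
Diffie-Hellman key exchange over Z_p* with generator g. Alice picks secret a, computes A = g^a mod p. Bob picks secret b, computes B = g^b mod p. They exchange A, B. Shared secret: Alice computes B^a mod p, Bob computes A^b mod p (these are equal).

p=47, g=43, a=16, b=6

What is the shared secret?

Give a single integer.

Answer: 21

Derivation:
A = 43^16 mod 47  (bits of 16 = 10000)
  bit 0 = 1: r = r^2 * 43 mod 47 = 1^2 * 43 = 1*43 = 43
  bit 1 = 0: r = r^2 mod 47 = 43^2 = 16
  bit 2 = 0: r = r^2 mod 47 = 16^2 = 21
  bit 3 = 0: r = r^2 mod 47 = 21^2 = 18
  bit 4 = 0: r = r^2 mod 47 = 18^2 = 42
  -> A = 42
B = 43^6 mod 47  (bits of 6 = 110)
  bit 0 = 1: r = r^2 * 43 mod 47 = 1^2 * 43 = 1*43 = 43
  bit 1 = 1: r = r^2 * 43 mod 47 = 43^2 * 43 = 16*43 = 30
  bit 2 = 0: r = r^2 mod 47 = 30^2 = 7
  -> B = 7
s = B^a = 7^16 mod 47  (bits of 16 = 10000)
  bit 0 = 1: r = r^2 * 7 mod 47 = 1^2 * 7 = 1*7 = 7
  bit 1 = 0: r = r^2 mod 47 = 7^2 = 2
  bit 2 = 0: r = r^2 mod 47 = 2^2 = 4
  bit 3 = 0: r = r^2 mod 47 = 4^2 = 16
  bit 4 = 0: r = r^2 mod 47 = 16^2 = 21
  -> s = B^a = 21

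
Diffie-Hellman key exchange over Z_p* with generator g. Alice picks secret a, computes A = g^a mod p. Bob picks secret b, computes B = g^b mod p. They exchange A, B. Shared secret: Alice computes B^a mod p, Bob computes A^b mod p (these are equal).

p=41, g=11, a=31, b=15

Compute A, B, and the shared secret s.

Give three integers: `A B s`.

A = 11^31 mod 41  (bits of 31 = 11111)
  bit 0 = 1: r = r^2 * 11 mod 41 = 1^2 * 11 = 1*11 = 11
  bit 1 = 1: r = r^2 * 11 mod 41 = 11^2 * 11 = 39*11 = 19
  bit 2 = 1: r = r^2 * 11 mod 41 = 19^2 * 11 = 33*11 = 35
  bit 3 = 1: r = r^2 * 11 mod 41 = 35^2 * 11 = 36*11 = 27
  bit 4 = 1: r = r^2 * 11 mod 41 = 27^2 * 11 = 32*11 = 24
  -> A = 24
B = 11^15 mod 41  (bits of 15 = 1111)
  bit 0 = 1: r = r^2 * 11 mod 41 = 1^2 * 11 = 1*11 = 11
  bit 1 = 1: r = r^2 * 11 mod 41 = 11^2 * 11 = 39*11 = 19
  bit 2 = 1: r = r^2 * 11 mod 41 = 19^2 * 11 = 33*11 = 35
  bit 3 = 1: r = r^2 * 11 mod 41 = 35^2 * 11 = 36*11 = 27
  -> B = 27
s = B^a = 27^31 mod 41  (bits of 31 = 11111)
  bit 0 = 1: r = r^2 * 27 mod 41 = 1^2 * 27 = 1*27 = 27
  bit 1 = 1: r = r^2 * 27 mod 41 = 27^2 * 27 = 32*27 = 3
  bit 2 = 1: r = r^2 * 27 mod 41 = 3^2 * 27 = 9*27 = 38
  bit 3 = 1: r = r^2 * 27 mod 41 = 38^2 * 27 = 9*27 = 38
  bit 4 = 1: r = r^2 * 27 mod 41 = 38^2 * 27 = 9*27 = 38
  -> s = B^a = 38

Answer: 24 27 38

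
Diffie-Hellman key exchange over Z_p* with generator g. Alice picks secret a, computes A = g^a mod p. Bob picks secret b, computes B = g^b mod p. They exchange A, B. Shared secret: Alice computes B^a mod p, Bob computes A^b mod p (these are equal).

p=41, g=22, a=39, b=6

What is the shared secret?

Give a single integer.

A = 22^39 mod 41  (bits of 39 = 100111)
  bit 0 = 1: r = r^2 * 22 mod 41 = 1^2 * 22 = 1*22 = 22
  bit 1 = 0: r = r^2 mod 41 = 22^2 = 33
  bit 2 = 0: r = r^2 mod 41 = 33^2 = 23
  bit 3 = 1: r = r^2 * 22 mod 41 = 23^2 * 22 = 37*22 = 35
  bit 4 = 1: r = r^2 * 22 mod 41 = 35^2 * 22 = 36*22 = 13
  bit 5 = 1: r = r^2 * 22 mod 41 = 13^2 * 22 = 5*22 = 28
  -> A = 28
B = 22^6 mod 41  (bits of 6 = 110)
  bit 0 = 1: r = r^2 * 22 mod 41 = 1^2 * 22 = 1*22 = 22
  bit 1 = 1: r = r^2 * 22 mod 41 = 22^2 * 22 = 33*22 = 29
  bit 2 = 0: r = r^2 mod 41 = 29^2 = 21
  -> B = 21
s = B^a = 21^39 mod 41  (bits of 39 = 100111)
  bit 0 = 1: r = r^2 * 21 mod 41 = 1^2 * 21 = 1*21 = 21
  bit 1 = 0: r = r^2 mod 41 = 21^2 = 31
  bit 2 = 0: r = r^2 mod 41 = 31^2 = 18
  bit 3 = 1: r = r^2 * 21 mod 41 = 18^2 * 21 = 37*21 = 39
  bit 4 = 1: r = r^2 * 21 mod 41 = 39^2 * 21 = 4*21 = 2
  bit 5 = 1: r = r^2 * 21 mod 41 = 2^2 * 21 = 4*21 = 2
  -> s = B^a = 2

Answer: 2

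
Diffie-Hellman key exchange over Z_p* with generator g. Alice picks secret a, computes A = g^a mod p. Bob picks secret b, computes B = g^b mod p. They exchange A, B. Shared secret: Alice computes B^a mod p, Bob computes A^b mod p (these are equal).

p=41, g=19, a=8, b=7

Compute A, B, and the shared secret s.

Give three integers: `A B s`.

Answer: 37 30 16

Derivation:
A = 19^8 mod 41  (bits of 8 = 1000)
  bit 0 = 1: r = r^2 * 19 mod 41 = 1^2 * 19 = 1*19 = 19
  bit 1 = 0: r = r^2 mod 41 = 19^2 = 33
  bit 2 = 0: r = r^2 mod 41 = 33^2 = 23
  bit 3 = 0: r = r^2 mod 41 = 23^2 = 37
  -> A = 37
B = 19^7 mod 41  (bits of 7 = 111)
  bit 0 = 1: r = r^2 * 19 mod 41 = 1^2 * 19 = 1*19 = 19
  bit 1 = 1: r = r^2 * 19 mod 41 = 19^2 * 19 = 33*19 = 12
  bit 2 = 1: r = r^2 * 19 mod 41 = 12^2 * 19 = 21*19 = 30
  -> B = 30
s = B^a = 30^8 mod 41  (bits of 8 = 1000)
  bit 0 = 1: r = r^2 * 30 mod 41 = 1^2 * 30 = 1*30 = 30
  bit 1 = 0: r = r^2 mod 41 = 30^2 = 39
  bit 2 = 0: r = r^2 mod 41 = 39^2 = 4
  bit 3 = 0: r = r^2 mod 41 = 4^2 = 16
  -> s = B^a = 16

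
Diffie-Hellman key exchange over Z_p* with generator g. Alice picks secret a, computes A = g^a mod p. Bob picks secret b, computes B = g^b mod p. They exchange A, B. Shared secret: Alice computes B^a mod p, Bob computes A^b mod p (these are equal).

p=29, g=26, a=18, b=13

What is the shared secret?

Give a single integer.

Answer: 5

Derivation:
A = 26^18 mod 29  (bits of 18 = 10010)
  bit 0 = 1: r = r^2 * 26 mod 29 = 1^2 * 26 = 1*26 = 26
  bit 1 = 0: r = r^2 mod 29 = 26^2 = 9
  bit 2 = 0: r = r^2 mod 29 = 9^2 = 23
  bit 3 = 1: r = r^2 * 26 mod 29 = 23^2 * 26 = 7*26 = 8
  bit 4 = 0: r = r^2 mod 29 = 8^2 = 6
  -> A = 6
B = 26^13 mod 29  (bits of 13 = 1101)
  bit 0 = 1: r = r^2 * 26 mod 29 = 1^2 * 26 = 1*26 = 26
  bit 1 = 1: r = r^2 * 26 mod 29 = 26^2 * 26 = 9*26 = 2
  bit 2 = 0: r = r^2 mod 29 = 2^2 = 4
  bit 3 = 1: r = r^2 * 26 mod 29 = 4^2 * 26 = 16*26 = 10
  -> B = 10
s = B^a = 10^18 mod 29  (bits of 18 = 10010)
  bit 0 = 1: r = r^2 * 10 mod 29 = 1^2 * 10 = 1*10 = 10
  bit 1 = 0: r = r^2 mod 29 = 10^2 = 13
  bit 2 = 0: r = r^2 mod 29 = 13^2 = 24
  bit 3 = 1: r = r^2 * 10 mod 29 = 24^2 * 10 = 25*10 = 18
  bit 4 = 0: r = r^2 mod 29 = 18^2 = 5
  -> s = B^a = 5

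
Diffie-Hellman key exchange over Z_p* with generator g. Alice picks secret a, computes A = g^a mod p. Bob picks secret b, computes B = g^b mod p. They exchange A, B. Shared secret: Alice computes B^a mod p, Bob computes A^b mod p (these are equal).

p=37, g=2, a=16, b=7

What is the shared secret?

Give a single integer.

Answer: 16

Derivation:
A = 2^16 mod 37  (bits of 16 = 10000)
  bit 0 = 1: r = r^2 * 2 mod 37 = 1^2 * 2 = 1*2 = 2
  bit 1 = 0: r = r^2 mod 37 = 2^2 = 4
  bit 2 = 0: r = r^2 mod 37 = 4^2 = 16
  bit 3 = 0: r = r^2 mod 37 = 16^2 = 34
  bit 4 = 0: r = r^2 mod 37 = 34^2 = 9
  -> A = 9
B = 2^7 mod 37  (bits of 7 = 111)
  bit 0 = 1: r = r^2 * 2 mod 37 = 1^2 * 2 = 1*2 = 2
  bit 1 = 1: r = r^2 * 2 mod 37 = 2^2 * 2 = 4*2 = 8
  bit 2 = 1: r = r^2 * 2 mod 37 = 8^2 * 2 = 27*2 = 17
  -> B = 17
s = B^a = 17^16 mod 37  (bits of 16 = 10000)
  bit 0 = 1: r = r^2 * 17 mod 37 = 1^2 * 17 = 1*17 = 17
  bit 1 = 0: r = r^2 mod 37 = 17^2 = 30
  bit 2 = 0: r = r^2 mod 37 = 30^2 = 12
  bit 3 = 0: r = r^2 mod 37 = 12^2 = 33
  bit 4 = 0: r = r^2 mod 37 = 33^2 = 16
  -> s = B^a = 16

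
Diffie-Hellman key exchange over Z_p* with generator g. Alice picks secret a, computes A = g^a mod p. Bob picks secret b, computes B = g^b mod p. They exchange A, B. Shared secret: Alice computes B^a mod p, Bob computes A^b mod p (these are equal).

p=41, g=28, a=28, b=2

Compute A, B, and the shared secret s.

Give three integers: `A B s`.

A = 28^28 mod 41  (bits of 28 = 11100)
  bit 0 = 1: r = r^2 * 28 mod 41 = 1^2 * 28 = 1*28 = 28
  bit 1 = 1: r = r^2 * 28 mod 41 = 28^2 * 28 = 5*28 = 17
  bit 2 = 1: r = r^2 * 28 mod 41 = 17^2 * 28 = 2*28 = 15
  bit 3 = 0: r = r^2 mod 41 = 15^2 = 20
  bit 4 = 0: r = r^2 mod 41 = 20^2 = 31
  -> A = 31
B = 28^2 mod 41  (bits of 2 = 10)
  bit 0 = 1: r = r^2 * 28 mod 41 = 1^2 * 28 = 1*28 = 28
  bit 1 = 0: r = r^2 mod 41 = 28^2 = 5
  -> B = 5
s = B^a = 5^28 mod 41  (bits of 28 = 11100)
  bit 0 = 1: r = r^2 * 5 mod 41 = 1^2 * 5 = 1*5 = 5
  bit 1 = 1: r = r^2 * 5 mod 41 = 5^2 * 5 = 25*5 = 2
  bit 2 = 1: r = r^2 * 5 mod 41 = 2^2 * 5 = 4*5 = 20
  bit 3 = 0: r = r^2 mod 41 = 20^2 = 31
  bit 4 = 0: r = r^2 mod 41 = 31^2 = 18
  -> s = B^a = 18

Answer: 31 5 18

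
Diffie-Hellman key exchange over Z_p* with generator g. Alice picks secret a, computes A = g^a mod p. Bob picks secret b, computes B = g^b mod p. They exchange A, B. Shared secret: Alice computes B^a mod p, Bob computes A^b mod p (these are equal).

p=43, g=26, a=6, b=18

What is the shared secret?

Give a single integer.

Answer: 11

Derivation:
A = 26^6 mod 43  (bits of 6 = 110)
  bit 0 = 1: r = r^2 * 26 mod 43 = 1^2 * 26 = 1*26 = 26
  bit 1 = 1: r = r^2 * 26 mod 43 = 26^2 * 26 = 31*26 = 32
  bit 2 = 0: r = r^2 mod 43 = 32^2 = 35
  -> A = 35
B = 26^18 mod 43  (bits of 18 = 10010)
  bit 0 = 1: r = r^2 * 26 mod 43 = 1^2 * 26 = 1*26 = 26
  bit 1 = 0: r = r^2 mod 43 = 26^2 = 31
  bit 2 = 0: r = r^2 mod 43 = 31^2 = 15
  bit 3 = 1: r = r^2 * 26 mod 43 = 15^2 * 26 = 10*26 = 2
  bit 4 = 0: r = r^2 mod 43 = 2^2 = 4
  -> B = 4
s = B^a = 4^6 mod 43  (bits of 6 = 110)
  bit 0 = 1: r = r^2 * 4 mod 43 = 1^2 * 4 = 1*4 = 4
  bit 1 = 1: r = r^2 * 4 mod 43 = 4^2 * 4 = 16*4 = 21
  bit 2 = 0: r = r^2 mod 43 = 21^2 = 11
  -> s = B^a = 11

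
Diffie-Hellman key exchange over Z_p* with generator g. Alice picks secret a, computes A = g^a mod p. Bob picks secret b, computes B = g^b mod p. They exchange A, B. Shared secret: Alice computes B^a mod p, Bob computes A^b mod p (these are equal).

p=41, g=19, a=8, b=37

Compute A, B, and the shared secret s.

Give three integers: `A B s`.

A = 19^8 mod 41  (bits of 8 = 1000)
  bit 0 = 1: r = r^2 * 19 mod 41 = 1^2 * 19 = 1*19 = 19
  bit 1 = 0: r = r^2 mod 41 = 19^2 = 33
  bit 2 = 0: r = r^2 mod 41 = 33^2 = 23
  bit 3 = 0: r = r^2 mod 41 = 23^2 = 37
  -> A = 37
B = 19^37 mod 41  (bits of 37 = 100101)
  bit 0 = 1: r = r^2 * 19 mod 41 = 1^2 * 19 = 1*19 = 19
  bit 1 = 0: r = r^2 mod 41 = 19^2 = 33
  bit 2 = 0: r = r^2 mod 41 = 33^2 = 23
  bit 3 = 1: r = r^2 * 19 mod 41 = 23^2 * 19 = 37*19 = 6
  bit 4 = 0: r = r^2 mod 41 = 6^2 = 36
  bit 5 = 1: r = r^2 * 19 mod 41 = 36^2 * 19 = 25*19 = 24
  -> B = 24
s = B^a = 24^8 mod 41  (bits of 8 = 1000)
  bit 0 = 1: r = r^2 * 24 mod 41 = 1^2 * 24 = 1*24 = 24
  bit 1 = 0: r = r^2 mod 41 = 24^2 = 2
  bit 2 = 0: r = r^2 mod 41 = 2^2 = 4
  bit 3 = 0: r = r^2 mod 41 = 4^2 = 16
  -> s = B^a = 16

Answer: 37 24 16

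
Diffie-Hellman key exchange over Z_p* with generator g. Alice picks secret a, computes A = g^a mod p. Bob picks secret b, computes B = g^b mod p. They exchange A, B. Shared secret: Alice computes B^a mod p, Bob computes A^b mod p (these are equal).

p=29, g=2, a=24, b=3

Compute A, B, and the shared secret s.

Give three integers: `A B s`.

A = 2^24 mod 29  (bits of 24 = 11000)
  bit 0 = 1: r = r^2 * 2 mod 29 = 1^2 * 2 = 1*2 = 2
  bit 1 = 1: r = r^2 * 2 mod 29 = 2^2 * 2 = 4*2 = 8
  bit 2 = 0: r = r^2 mod 29 = 8^2 = 6
  bit 3 = 0: r = r^2 mod 29 = 6^2 = 7
  bit 4 = 0: r = r^2 mod 29 = 7^2 = 20
  -> A = 20
B = 2^3 mod 29  (bits of 3 = 11)
  bit 0 = 1: r = r^2 * 2 mod 29 = 1^2 * 2 = 1*2 = 2
  bit 1 = 1: r = r^2 * 2 mod 29 = 2^2 * 2 = 4*2 = 8
  -> B = 8
s = B^a = 8^24 mod 29  (bits of 24 = 11000)
  bit 0 = 1: r = r^2 * 8 mod 29 = 1^2 * 8 = 1*8 = 8
  bit 1 = 1: r = r^2 * 8 mod 29 = 8^2 * 8 = 6*8 = 19
  bit 2 = 0: r = r^2 mod 29 = 19^2 = 13
  bit 3 = 0: r = r^2 mod 29 = 13^2 = 24
  bit 4 = 0: r = r^2 mod 29 = 24^2 = 25
  -> s = B^a = 25

Answer: 20 8 25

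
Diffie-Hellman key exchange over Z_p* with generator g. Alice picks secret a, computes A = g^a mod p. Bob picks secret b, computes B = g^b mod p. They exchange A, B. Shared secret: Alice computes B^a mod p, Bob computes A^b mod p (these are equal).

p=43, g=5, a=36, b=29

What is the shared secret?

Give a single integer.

Answer: 35

Derivation:
A = 5^36 mod 43  (bits of 36 = 100100)
  bit 0 = 1: r = r^2 * 5 mod 43 = 1^2 * 5 = 1*5 = 5
  bit 1 = 0: r = r^2 mod 43 = 5^2 = 25
  bit 2 = 0: r = r^2 mod 43 = 25^2 = 23
  bit 3 = 1: r = r^2 * 5 mod 43 = 23^2 * 5 = 13*5 = 22
  bit 4 = 0: r = r^2 mod 43 = 22^2 = 11
  bit 5 = 0: r = r^2 mod 43 = 11^2 = 35
  -> A = 35
B = 5^29 mod 43  (bits of 29 = 11101)
  bit 0 = 1: r = r^2 * 5 mod 43 = 1^2 * 5 = 1*5 = 5
  bit 1 = 1: r = r^2 * 5 mod 43 = 5^2 * 5 = 25*5 = 39
  bit 2 = 1: r = r^2 * 5 mod 43 = 39^2 * 5 = 16*5 = 37
  bit 3 = 0: r = r^2 mod 43 = 37^2 = 36
  bit 4 = 1: r = r^2 * 5 mod 43 = 36^2 * 5 = 6*5 = 30
  -> B = 30
s = B^a = 30^36 mod 43  (bits of 36 = 100100)
  bit 0 = 1: r = r^2 * 30 mod 43 = 1^2 * 30 = 1*30 = 30
  bit 1 = 0: r = r^2 mod 43 = 30^2 = 40
  bit 2 = 0: r = r^2 mod 43 = 40^2 = 9
  bit 3 = 1: r = r^2 * 30 mod 43 = 9^2 * 30 = 38*30 = 22
  bit 4 = 0: r = r^2 mod 43 = 22^2 = 11
  bit 5 = 0: r = r^2 mod 43 = 11^2 = 35
  -> s = B^a = 35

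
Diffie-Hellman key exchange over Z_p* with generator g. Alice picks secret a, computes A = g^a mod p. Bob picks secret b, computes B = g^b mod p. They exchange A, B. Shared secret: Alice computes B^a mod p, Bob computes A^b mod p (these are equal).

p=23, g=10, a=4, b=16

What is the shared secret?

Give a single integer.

Answer: 3

Derivation:
A = 10^4 mod 23  (bits of 4 = 100)
  bit 0 = 1: r = r^2 * 10 mod 23 = 1^2 * 10 = 1*10 = 10
  bit 1 = 0: r = r^2 mod 23 = 10^2 = 8
  bit 2 = 0: r = r^2 mod 23 = 8^2 = 18
  -> A = 18
B = 10^16 mod 23  (bits of 16 = 10000)
  bit 0 = 1: r = r^2 * 10 mod 23 = 1^2 * 10 = 1*10 = 10
  bit 1 = 0: r = r^2 mod 23 = 10^2 = 8
  bit 2 = 0: r = r^2 mod 23 = 8^2 = 18
  bit 3 = 0: r = r^2 mod 23 = 18^2 = 2
  bit 4 = 0: r = r^2 mod 23 = 2^2 = 4
  -> B = 4
s = B^a = 4^4 mod 23  (bits of 4 = 100)
  bit 0 = 1: r = r^2 * 4 mod 23 = 1^2 * 4 = 1*4 = 4
  bit 1 = 0: r = r^2 mod 23 = 4^2 = 16
  bit 2 = 0: r = r^2 mod 23 = 16^2 = 3
  -> s = B^a = 3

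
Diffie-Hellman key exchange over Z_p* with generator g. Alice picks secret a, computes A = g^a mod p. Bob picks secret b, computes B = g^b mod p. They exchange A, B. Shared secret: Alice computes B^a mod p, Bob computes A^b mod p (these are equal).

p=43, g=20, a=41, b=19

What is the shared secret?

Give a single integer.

A = 20^41 mod 43  (bits of 41 = 101001)
  bit 0 = 1: r = r^2 * 20 mod 43 = 1^2 * 20 = 1*20 = 20
  bit 1 = 0: r = r^2 mod 43 = 20^2 = 13
  bit 2 = 1: r = r^2 * 20 mod 43 = 13^2 * 20 = 40*20 = 26
  bit 3 = 0: r = r^2 mod 43 = 26^2 = 31
  bit 4 = 0: r = r^2 mod 43 = 31^2 = 15
  bit 5 = 1: r = r^2 * 20 mod 43 = 15^2 * 20 = 10*20 = 28
  -> A = 28
B = 20^19 mod 43  (bits of 19 = 10011)
  bit 0 = 1: r = r^2 * 20 mod 43 = 1^2 * 20 = 1*20 = 20
  bit 1 = 0: r = r^2 mod 43 = 20^2 = 13
  bit 2 = 0: r = r^2 mod 43 = 13^2 = 40
  bit 3 = 1: r = r^2 * 20 mod 43 = 40^2 * 20 = 9*20 = 8
  bit 4 = 1: r = r^2 * 20 mod 43 = 8^2 * 20 = 21*20 = 33
  -> B = 33
s = B^a = 33^41 mod 43  (bits of 41 = 101001)
  bit 0 = 1: r = r^2 * 33 mod 43 = 1^2 * 33 = 1*33 = 33
  bit 1 = 0: r = r^2 mod 43 = 33^2 = 14
  bit 2 = 1: r = r^2 * 33 mod 43 = 14^2 * 33 = 24*33 = 18
  bit 3 = 0: r = r^2 mod 43 = 18^2 = 23
  bit 4 = 0: r = r^2 mod 43 = 23^2 = 13
  bit 5 = 1: r = r^2 * 33 mod 43 = 13^2 * 33 = 40*33 = 30
  -> s = B^a = 30

Answer: 30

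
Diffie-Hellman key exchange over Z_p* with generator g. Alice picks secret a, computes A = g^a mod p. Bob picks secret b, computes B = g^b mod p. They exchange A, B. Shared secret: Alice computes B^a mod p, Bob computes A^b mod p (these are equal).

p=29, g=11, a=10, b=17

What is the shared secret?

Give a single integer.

A = 11^10 mod 29  (bits of 10 = 1010)
  bit 0 = 1: r = r^2 * 11 mod 29 = 1^2 * 11 = 1*11 = 11
  bit 1 = 0: r = r^2 mod 29 = 11^2 = 5
  bit 2 = 1: r = r^2 * 11 mod 29 = 5^2 * 11 = 25*11 = 14
  bit 3 = 0: r = r^2 mod 29 = 14^2 = 22
  -> A = 22
B = 11^17 mod 29  (bits of 17 = 10001)
  bit 0 = 1: r = r^2 * 11 mod 29 = 1^2 * 11 = 1*11 = 11
  bit 1 = 0: r = r^2 mod 29 = 11^2 = 5
  bit 2 = 0: r = r^2 mod 29 = 5^2 = 25
  bit 3 = 0: r = r^2 mod 29 = 25^2 = 16
  bit 4 = 1: r = r^2 * 11 mod 29 = 16^2 * 11 = 24*11 = 3
  -> B = 3
s = B^a = 3^10 mod 29  (bits of 10 = 1010)
  bit 0 = 1: r = r^2 * 3 mod 29 = 1^2 * 3 = 1*3 = 3
  bit 1 = 0: r = r^2 mod 29 = 3^2 = 9
  bit 2 = 1: r = r^2 * 3 mod 29 = 9^2 * 3 = 23*3 = 11
  bit 3 = 0: r = r^2 mod 29 = 11^2 = 5
  -> s = B^a = 5

Answer: 5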